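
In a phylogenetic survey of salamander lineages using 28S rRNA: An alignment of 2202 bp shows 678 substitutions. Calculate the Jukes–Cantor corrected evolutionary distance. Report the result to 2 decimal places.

p = 678/2202 ≈ 0.307902.
d = −(3/4) ln(1 − 4p/3) = −0.75 ln(1 − 0.410536) = −0.75 ln(0.589464)
  = −0.75 × (-0.528542) = 0.396407 substitutions/site.

0.40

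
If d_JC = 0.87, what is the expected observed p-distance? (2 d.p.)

p = (3/4)(1 − e^(−4d/3)) = 0.75 × (1 − e^(-1.16)) = 0.75 × (1 − 0.313486) = 0.514886.

0.51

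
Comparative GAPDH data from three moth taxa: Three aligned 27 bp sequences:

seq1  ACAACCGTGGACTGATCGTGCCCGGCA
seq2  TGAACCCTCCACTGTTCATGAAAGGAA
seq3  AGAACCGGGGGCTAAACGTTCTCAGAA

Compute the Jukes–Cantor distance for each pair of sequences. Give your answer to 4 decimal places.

d(seq1,seq2) = 0.5876, d(seq1,seq3) = 0.4408, d(seq2,seq3) = 1.0124

seq1–seq2: 11/27 sites differ → p ≈ 0.407407, d = −0.75 ln(1 − 0.543209) = 0.587647 ≈ 0.5876.
seq1–seq3: 9/27 sites differ → p ≈ 0.333333, d = −0.75 ln(1 − 0.444444) = 0.440839 ≈ 0.4408.
seq2–seq3: 15/27 sites differ → p ≈ 0.555556, d = −0.75 ln(1 − 0.740741) = 1.012446 ≈ 1.0124.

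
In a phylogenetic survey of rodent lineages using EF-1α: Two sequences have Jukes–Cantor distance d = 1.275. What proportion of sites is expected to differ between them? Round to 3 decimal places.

p = (3/4)(1 − e^(−4d/3)) = 0.75 × (1 − e^(-1.7)) = 0.75 × (1 − 0.182684) = 0.612987.

0.613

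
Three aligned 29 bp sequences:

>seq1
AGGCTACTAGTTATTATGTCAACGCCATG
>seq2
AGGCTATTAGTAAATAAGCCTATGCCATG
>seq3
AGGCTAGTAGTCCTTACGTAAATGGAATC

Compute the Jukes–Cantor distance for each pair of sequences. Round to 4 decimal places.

d(seq1,seq2) = 0.2913, d(seq1,seq3) = 0.4006, d(seq2,seq3) = 0.5285

seq1–seq2: 7/29 sites differ → p ≈ 0.241379, d = −0.75 ln(1 − 0.321839) = 0.291278 ≈ 0.2913.
seq1–seq3: 9/29 sites differ → p ≈ 0.310345, d = −0.75 ln(1 − 0.413793) = 0.400562 ≈ 0.4006.
seq2–seq3: 11/29 sites differ → p ≈ 0.37931, d = −0.75 ln(1 − 0.505747) = 0.528531 ≈ 0.5285.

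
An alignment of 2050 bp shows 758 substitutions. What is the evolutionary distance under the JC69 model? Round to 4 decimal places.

0.5094

p = 758/2050 ≈ 0.369756.
d = −(3/4) ln(1 − 4p/3) = −0.75 ln(1 − 0.493008) = −0.75 ln(0.506992)
  = −0.75 × (-0.679260) = 0.509445 substitutions/site.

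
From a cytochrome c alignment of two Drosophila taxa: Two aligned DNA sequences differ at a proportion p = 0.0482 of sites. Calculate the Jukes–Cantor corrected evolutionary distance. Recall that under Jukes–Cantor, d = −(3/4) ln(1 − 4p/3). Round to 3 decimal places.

d = −(3/4) ln(1 − 4p/3) = −0.75 ln(1 − 0.064267) = −0.75 ln(0.935733)
  = −0.75 × (-0.066425) = 0.049819 substitutions/site.

0.050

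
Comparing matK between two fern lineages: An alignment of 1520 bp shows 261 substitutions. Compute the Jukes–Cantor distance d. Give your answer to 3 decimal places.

0.195

p = 261/1520 ≈ 0.171711.
d = −(3/4) ln(1 − 4p/3) = −0.75 ln(1 − 0.228948) = −0.75 ln(0.771052)
  = −0.75 × (-0.259999) = 0.194999 substitutions/site.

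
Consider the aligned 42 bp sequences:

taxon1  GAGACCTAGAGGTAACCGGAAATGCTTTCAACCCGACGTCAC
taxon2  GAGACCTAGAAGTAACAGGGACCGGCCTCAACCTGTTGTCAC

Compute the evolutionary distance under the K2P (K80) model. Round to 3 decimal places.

0.333

Of 42 sites, 7 differences are transitions and 4 are transversions, so P = 7/42 ≈ 0.166667 and Q = 4/42 ≈ 0.095238.
Under the Kimura two-parameter model, d = −½ ln(1 − 2P − Q) − ¼ ln(1 − 2Q).
1 − 2P − Q = 0.571428, giving −½ ln(0.571428) = 0.279808.
1 − 2Q = 0.809524, giving −¼ ln(0.809524) = 0.052827.
d = 0.279808 + 0.052827 = 0.332635.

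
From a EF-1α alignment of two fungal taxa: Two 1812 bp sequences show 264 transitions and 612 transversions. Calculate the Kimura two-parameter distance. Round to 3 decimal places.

P = 264/1812 ≈ 0.145695 and Q = 612/1812 ≈ 0.337748.
Under the Kimura two-parameter model, d = −½ ln(1 − 2P − Q) − ¼ ln(1 − 2Q).
1 − 2P − Q = 0.370862, giving −½ ln(0.370862) = 0.495963.
1 − 2Q = 0.324504, giving −¼ ln(0.324504) = 0.281364.
d = 0.495963 + 0.281364 = 0.777327.

0.777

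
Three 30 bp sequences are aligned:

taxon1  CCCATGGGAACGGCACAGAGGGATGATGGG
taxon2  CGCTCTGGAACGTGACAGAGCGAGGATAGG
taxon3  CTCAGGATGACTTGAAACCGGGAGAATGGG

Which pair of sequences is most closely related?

taxon1 and taxon2

taxon1–taxon2: 9/30 differ, p = 0.300, d = 0.383.
taxon1–taxon3: 13/30 differ, p = 0.433, d = 0.647.
taxon2–taxon3: 14/30 differ, p = 0.467, d = 0.730.
The smallest distance is between taxon1 and taxon2.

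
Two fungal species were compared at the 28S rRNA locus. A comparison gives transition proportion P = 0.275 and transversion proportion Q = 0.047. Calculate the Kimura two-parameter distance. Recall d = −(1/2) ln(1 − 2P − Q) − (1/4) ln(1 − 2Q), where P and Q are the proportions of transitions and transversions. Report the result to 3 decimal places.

Under the Kimura two-parameter model, d = −½ ln(1 − 2P − Q) − ¼ ln(1 − 2Q).
1 − 2P − Q = 0.403, giving −½ ln(0.403) = 0.454409.
1 − 2Q = 0.906, giving −¼ ln(0.906) = 0.024679.
d = 0.454409 + 0.024679 = 0.479088.

0.479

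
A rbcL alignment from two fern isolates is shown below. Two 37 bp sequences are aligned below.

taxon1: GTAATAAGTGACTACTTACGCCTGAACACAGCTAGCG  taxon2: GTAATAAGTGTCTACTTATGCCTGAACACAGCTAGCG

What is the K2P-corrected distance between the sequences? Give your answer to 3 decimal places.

0.056

Of 37 sites, 1 differences are transitions and 1 are transversions, so P = 1/37 ≈ 0.027027 and Q = 1/37 ≈ 0.027027.
Under the Kimura two-parameter model, d = −½ ln(1 − 2P − Q) − ¼ ln(1 − 2Q).
1 − 2P − Q = 0.918919, giving −½ ln(0.918919) = 0.042279.
1 − 2Q = 0.945946, giving −¼ ln(0.945946) = 0.013892.
d = 0.042279 + 0.013892 = 0.056171.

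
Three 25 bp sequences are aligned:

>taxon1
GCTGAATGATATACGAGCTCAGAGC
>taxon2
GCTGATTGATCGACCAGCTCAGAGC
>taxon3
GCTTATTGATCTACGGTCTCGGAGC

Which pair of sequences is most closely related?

taxon1 and taxon2

taxon1–taxon2: 4/25 differ, p = 0.160, d = 0.180.
taxon1–taxon3: 6/25 differ, p = 0.240, d = 0.289.
taxon2–taxon3: 6/25 differ, p = 0.240, d = 0.289.
The smallest distance is between taxon1 and taxon2.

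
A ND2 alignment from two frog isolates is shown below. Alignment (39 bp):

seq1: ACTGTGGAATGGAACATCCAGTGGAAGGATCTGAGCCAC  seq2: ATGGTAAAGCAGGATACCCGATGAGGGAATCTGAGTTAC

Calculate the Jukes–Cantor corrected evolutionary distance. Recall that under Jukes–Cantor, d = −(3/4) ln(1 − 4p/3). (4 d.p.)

0.7166

The sequences differ at 18 of 39 sites, so p = 18/39 ≈ 0.461538.
d = −(3/4) ln(1 − 4p/3) = −0.75 ln(1 − 0.615384) = −0.75 ln(0.384616)
  = −0.75 × (-0.955510) = 0.716633 substitutions/site.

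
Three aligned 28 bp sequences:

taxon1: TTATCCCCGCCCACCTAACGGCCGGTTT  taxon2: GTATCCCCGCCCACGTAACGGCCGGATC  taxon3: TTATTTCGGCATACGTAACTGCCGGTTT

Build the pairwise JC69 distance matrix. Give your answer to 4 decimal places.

d(taxon1,taxon2) = 0.1585, d(taxon1,taxon3) = 0.3041, d(taxon2,taxon3) = 0.4197

taxon1–taxon2: 4/28 sites differ → p ≈ 0.142857, d = −0.75 ln(1 − 0.190476) = 0.158482 ≈ 0.1585.
taxon1–taxon3: 7/28 sites differ → p = 0.25, d = −0.75 ln(1 − 0.333333) = 0.304098 ≈ 0.3041.
taxon2–taxon3: 9/28 sites differ → p ≈ 0.321429, d = −0.75 ln(1 − 0.428572) = 0.419713 ≈ 0.4197.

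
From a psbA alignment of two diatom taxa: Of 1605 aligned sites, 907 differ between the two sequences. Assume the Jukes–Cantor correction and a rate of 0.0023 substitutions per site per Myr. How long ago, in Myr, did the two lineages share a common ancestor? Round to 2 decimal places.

228.31

p = 907/1605 ≈ 0.565109.
d = −(3/4) ln(1 − 4p/3) = −0.75 ln(1 − 0.753479) = −0.75 ln(0.246521)
  = −0.75 × (-1.400308) = 1.050231 substitutions/site.
Under a molecular clock d = 2μt, so t = d/(2μ) = 1.050231 / (2 × 0.0023) = 228.31 Myr.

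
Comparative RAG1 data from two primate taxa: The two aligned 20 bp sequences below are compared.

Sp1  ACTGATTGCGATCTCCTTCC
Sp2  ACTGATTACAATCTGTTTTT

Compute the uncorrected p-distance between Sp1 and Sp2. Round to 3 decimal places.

The sequences differ at 6 of 20 positions (sites 8, 10, 15, 16, 19, 20).
p = 6/20 = 0.300.

0.300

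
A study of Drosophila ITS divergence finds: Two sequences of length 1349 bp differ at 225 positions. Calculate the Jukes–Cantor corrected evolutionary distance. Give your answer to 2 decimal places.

p = 225/1349 ≈ 0.16679.
d = −(3/4) ln(1 − 4p/3) = −0.75 ln(1 − 0.222387) = −0.75 ln(0.777613)
  = −0.75 × (-0.251526) = 0.188645 substitutions/site.

0.19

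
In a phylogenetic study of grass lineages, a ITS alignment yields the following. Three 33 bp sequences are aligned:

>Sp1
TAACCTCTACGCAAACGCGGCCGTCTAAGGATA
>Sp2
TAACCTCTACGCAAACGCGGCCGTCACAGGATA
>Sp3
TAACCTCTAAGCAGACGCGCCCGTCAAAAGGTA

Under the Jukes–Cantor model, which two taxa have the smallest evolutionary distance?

Sp1–Sp2: 2/33 differ, p = 0.061, d = 0.063.
Sp1–Sp3: 6/33 differ, p = 0.182, d = 0.208.
Sp2–Sp3: 6/33 differ, p = 0.182, d = 0.208.
The smallest distance is between Sp1 and Sp2.

Sp1 and Sp2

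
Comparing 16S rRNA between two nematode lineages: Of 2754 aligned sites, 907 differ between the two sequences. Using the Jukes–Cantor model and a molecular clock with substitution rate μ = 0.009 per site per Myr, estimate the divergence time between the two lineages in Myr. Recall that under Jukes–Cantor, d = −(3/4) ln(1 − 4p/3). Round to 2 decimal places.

24.09

p = 907/2754 ≈ 0.329339.
d = −(3/4) ln(1 − 4p/3) = −0.75 ln(1 − 0.439119) = −0.75 ln(0.560881)
  = −0.75 × (-0.578247) = 0.433685 substitutions/site.
Under a molecular clock d = 2μt, so t = d/(2μ) = 0.433685 / (2 × 0.009) = 24.09 Myr.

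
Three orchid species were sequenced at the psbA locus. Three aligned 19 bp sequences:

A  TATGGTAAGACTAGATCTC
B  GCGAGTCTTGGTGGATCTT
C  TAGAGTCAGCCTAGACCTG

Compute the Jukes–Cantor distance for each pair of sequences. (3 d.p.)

A–B: 11/19 sites differ → p ≈ 0.578947, d = −0.75 ln(1 − 0.771929) = 1.108574 ≈ 1.109.
A–C: 6/19 sites differ → p ≈ 0.315789, d = −0.75 ln(1 − 0.421052) = 0.409907 ≈ 0.410.
B–C: 9/19 sites differ → p ≈ 0.473684, d = −0.75 ln(1 − 0.631579) = 0.748897 ≈ 0.749.

d(A,B) = 1.109, d(A,C) = 0.410, d(B,C) = 0.749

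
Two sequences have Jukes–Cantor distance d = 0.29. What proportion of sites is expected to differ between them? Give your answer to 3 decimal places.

0.241

p = (3/4)(1 − e^(−4d/3)) = 0.75 × (1 − e^(-0.386667)) = 0.75 × (1 − 0.679317) = 0.240512.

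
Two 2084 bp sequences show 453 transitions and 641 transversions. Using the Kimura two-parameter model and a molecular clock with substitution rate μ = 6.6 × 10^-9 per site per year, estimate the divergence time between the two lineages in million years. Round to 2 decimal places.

P = 453/2084 ≈ 0.21737 and Q = 641/2084 ≈ 0.307582.
Under the Kimura two-parameter model, d = −½ ln(1 − 2P − Q) − ¼ ln(1 − 2Q).
1 − 2P − Q = 0.257678, giving −½ ln(0.257678) = 0.678022.
1 − 2Q = 0.384836, giving −¼ ln(0.384836) = 0.238735.
d = 0.678022 + 0.238735 = 0.916757.
Under a molecular clock d = 2μt, so t = d/(2μ) = 0.916757 / (2 × 6.6 × 10^-9) = 69.45 million years.

69.45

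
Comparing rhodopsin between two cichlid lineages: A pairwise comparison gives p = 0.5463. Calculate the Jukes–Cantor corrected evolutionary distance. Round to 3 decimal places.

0.978

d = −(3/4) ln(1 − 4p/3) = −0.75 ln(1 − 0.7284) = −0.75 ln(0.2716)
  = −0.75 × (-1.303425) = 0.977569 substitutions/site.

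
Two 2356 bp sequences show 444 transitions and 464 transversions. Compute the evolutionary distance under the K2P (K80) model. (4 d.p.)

0.5517

P = 444/2356 ≈ 0.188455 and Q = 464/2356 ≈ 0.196944.
Under the Kimura two-parameter model, d = −½ ln(1 − 2P − Q) − ¼ ln(1 − 2Q).
1 − 2P − Q = 0.426146, giving −½ ln(0.426146) = 0.426487.
1 − 2Q = 0.606112, giving −¼ ln(0.606112) = 0.125173.
d = 0.426487 + 0.125173 = 0.551660.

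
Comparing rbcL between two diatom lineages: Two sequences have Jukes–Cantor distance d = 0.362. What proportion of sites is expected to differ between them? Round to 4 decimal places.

p = (3/4)(1 − e^(−4d/3)) = 0.75 × (1 − e^(-0.482667)) = 0.75 × (1 − 0.617135) = 0.287149.

0.2871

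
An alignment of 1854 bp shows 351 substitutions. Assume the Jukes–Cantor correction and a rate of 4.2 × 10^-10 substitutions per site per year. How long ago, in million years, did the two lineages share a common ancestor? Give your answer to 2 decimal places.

259.75

p = 351/1854 ≈ 0.18932.
d = −(3/4) ln(1 − 4p/3) = −0.75 ln(1 − 0.252427) = −0.75 ln(0.747573)
  = −0.75 × (-0.290923) = 0.218192 substitutions/site.
Under a molecular clock d = 2μt, so t = d/(2μ) = 0.218192 / (2 × 4.2 × 10^-10) = 259.75 million years.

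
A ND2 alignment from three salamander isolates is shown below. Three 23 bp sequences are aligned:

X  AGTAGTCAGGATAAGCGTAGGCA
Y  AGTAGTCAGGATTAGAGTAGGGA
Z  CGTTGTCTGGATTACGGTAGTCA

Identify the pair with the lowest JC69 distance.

X and Y

X–Y: 3/23 differ, p = 0.130, d = 0.143.
X–Z: 7/23 differ, p = 0.304, d = 0.390.
Y–Z: 7/23 differ, p = 0.304, d = 0.390.
The smallest distance is between X and Y.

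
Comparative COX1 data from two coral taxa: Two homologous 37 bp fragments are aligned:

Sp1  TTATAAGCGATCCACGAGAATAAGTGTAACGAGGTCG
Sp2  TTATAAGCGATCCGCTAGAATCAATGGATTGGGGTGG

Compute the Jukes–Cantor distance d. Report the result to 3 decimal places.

The sequences differ at 9 of 37 sites (14, 16, 22, 24, 27, 29, 30, 32, 36), so p = 9/37 ≈ 0.243243.
d = −(3/4) ln(1 − 4p/3) = −0.75 ln(1 − 0.324324) = −0.75 ln(0.675676)
  = −0.75 × (-0.392042) = 0.294032 substitutions/site.

0.294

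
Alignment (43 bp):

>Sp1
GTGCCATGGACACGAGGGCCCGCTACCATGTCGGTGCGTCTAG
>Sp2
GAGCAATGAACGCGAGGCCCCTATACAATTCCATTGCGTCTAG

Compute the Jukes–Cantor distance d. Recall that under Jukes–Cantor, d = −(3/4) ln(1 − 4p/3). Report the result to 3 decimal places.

0.349

The sequences differ at 12 of 43 sites, so p = 12/43 ≈ 0.27907.
d = −(3/4) ln(1 − 4p/3) = −0.75 ln(1 − 0.372093) = −0.75 ln(0.627907)
  = −0.75 × (-0.465363) = 0.349022 substitutions/site.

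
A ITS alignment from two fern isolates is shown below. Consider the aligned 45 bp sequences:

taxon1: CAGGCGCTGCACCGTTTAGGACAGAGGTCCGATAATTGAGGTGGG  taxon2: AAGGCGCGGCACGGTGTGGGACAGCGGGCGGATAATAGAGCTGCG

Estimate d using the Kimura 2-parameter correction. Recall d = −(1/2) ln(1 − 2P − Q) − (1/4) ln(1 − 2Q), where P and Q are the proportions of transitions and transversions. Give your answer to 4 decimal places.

0.3020

Of 45 sites, 1 differences are transitions and 10 are transversions, so P = 1/45 ≈ 0.022222 and Q = 10/45 ≈ 0.222222.
Under the Kimura two-parameter model, d = −½ ln(1 − 2P − Q) − ¼ ln(1 − 2Q).
1 − 2P − Q = 0.733334, giving −½ ln(0.733334) = 0.155077.
1 − 2Q = 0.555556, giving −¼ ln(0.555556) = 0.146946.
d = 0.155077 + 0.146946 = 0.302023.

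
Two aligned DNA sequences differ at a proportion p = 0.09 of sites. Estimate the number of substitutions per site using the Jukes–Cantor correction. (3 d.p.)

0.096

d = −(3/4) ln(1 − 4p/3) = −0.75 ln(1 − 0.12) = −0.75 ln(0.88)
  = −0.75 × (-0.127833) = 0.095875 substitutions/site.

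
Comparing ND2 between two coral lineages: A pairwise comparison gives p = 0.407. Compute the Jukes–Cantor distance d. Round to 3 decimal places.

0.587

d = −(3/4) ln(1 − 4p/3) = −0.75 ln(1 − 0.542667) = −0.75 ln(0.457333)
  = −0.75 × (-0.782343) = 0.586757 substitutions/site.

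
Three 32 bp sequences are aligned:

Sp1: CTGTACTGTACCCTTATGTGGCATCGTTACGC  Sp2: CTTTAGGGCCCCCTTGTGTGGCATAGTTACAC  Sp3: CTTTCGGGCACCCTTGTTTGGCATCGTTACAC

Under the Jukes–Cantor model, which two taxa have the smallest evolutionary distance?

Sp1–Sp2: 8/32 differ, p = 0.250, d = 0.304.
Sp1–Sp3: 8/32 differ, p = 0.250, d = 0.304.
Sp2–Sp3: 4/32 differ, p = 0.125, d = 0.137.
The smallest distance is between Sp2 and Sp3.

Sp2 and Sp3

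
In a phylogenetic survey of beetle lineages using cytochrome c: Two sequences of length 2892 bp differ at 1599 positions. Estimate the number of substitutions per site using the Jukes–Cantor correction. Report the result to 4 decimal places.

p = 1599/2892 ≈ 0.552905.
d = −(3/4) ln(1 − 4p/3) = −0.75 ln(1 − 0.737207) = −0.75 ln(0.262793)
  = −0.75 × (-1.336389) = 1.002292 substitutions/site.

1.0023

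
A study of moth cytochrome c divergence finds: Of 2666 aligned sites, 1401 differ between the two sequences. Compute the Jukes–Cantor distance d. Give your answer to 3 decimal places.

p = 1401/2666 ≈ 0.525506.
d = −(3/4) ln(1 − 4p/3) = −0.75 ln(1 − 0.700675) = −0.75 ln(0.299325)
  = −0.75 × (-1.206225) = 0.904669 substitutions/site.

0.905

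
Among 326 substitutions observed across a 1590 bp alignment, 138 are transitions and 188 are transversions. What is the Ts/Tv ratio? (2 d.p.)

R = 138/188 = 0.734042… ≈ 0.73 (to 2 d.p.).

0.73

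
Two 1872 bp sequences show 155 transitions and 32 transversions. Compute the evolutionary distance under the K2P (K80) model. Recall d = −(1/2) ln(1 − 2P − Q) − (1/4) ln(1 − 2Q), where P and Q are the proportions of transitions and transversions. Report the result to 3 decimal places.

P = 155/1872 ≈ 0.082799 and Q = 32/1872 ≈ 0.017094.
Under the Kimura two-parameter model, d = −½ ln(1 − 2P − Q) − ¼ ln(1 − 2Q).
1 − 2P − Q = 0.817308, giving −½ ln(0.817308) = 0.100870.
1 − 2Q = 0.965812, giving −¼ ln(0.965812) = 0.008697.
d = 0.100870 + 0.008697 = 0.109567.

0.110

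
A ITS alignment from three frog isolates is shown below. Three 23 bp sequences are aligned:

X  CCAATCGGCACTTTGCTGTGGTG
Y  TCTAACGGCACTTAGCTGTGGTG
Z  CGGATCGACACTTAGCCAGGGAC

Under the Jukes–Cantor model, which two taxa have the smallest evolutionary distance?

X and Y

X–Y: 4/23 differ, p = 0.174, d = 0.198.
X–Z: 9/23 differ, p = 0.391, d = 0.553.
Y–Z: 10/23 differ, p = 0.435, d = 0.650.
The smallest distance is between X and Y.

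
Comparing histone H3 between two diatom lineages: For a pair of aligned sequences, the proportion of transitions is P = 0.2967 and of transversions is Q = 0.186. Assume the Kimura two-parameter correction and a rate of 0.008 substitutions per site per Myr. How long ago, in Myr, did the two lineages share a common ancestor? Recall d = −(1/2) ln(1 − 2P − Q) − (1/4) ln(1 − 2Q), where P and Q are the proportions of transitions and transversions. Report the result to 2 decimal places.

Under the Kimura two-parameter model, d = −½ ln(1 − 2P − Q) − ¼ ln(1 − 2Q).
1 − 2P − Q = 0.2206, giving −½ ln(0.2206) = 0.755702.
1 − 2Q = 0.628, giving −¼ ln(0.628) = 0.116304.
d = 0.755702 + 0.116304 = 0.872006.
Under a molecular clock d = 2μt, so t = d/(2μ) = 0.872006 / (2 × 0.008) = 54.50 Myr.

54.50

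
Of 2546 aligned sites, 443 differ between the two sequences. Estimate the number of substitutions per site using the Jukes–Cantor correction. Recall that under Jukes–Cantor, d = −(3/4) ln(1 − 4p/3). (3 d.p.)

0.198

p = 443/2546 ≈ 0.173998.
d = −(3/4) ln(1 − 4p/3) = −0.75 ln(1 − 0.231997) = −0.75 ln(0.768003)
  = −0.75 × (-0.263962) = 0.197972 substitutions/site.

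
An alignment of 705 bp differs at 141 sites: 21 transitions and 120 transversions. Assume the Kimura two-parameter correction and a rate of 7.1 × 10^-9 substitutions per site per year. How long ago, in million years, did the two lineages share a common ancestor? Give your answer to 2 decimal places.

P = 21/705 ≈ 0.029787 and Q = 120/705 ≈ 0.170213.
Under the Kimura two-parameter model, d = −½ ln(1 − 2P − Q) − ¼ ln(1 − 2Q).
1 − 2P − Q = 0.770213, giving −½ ln(0.770213) = 0.130544.
1 − 2Q = 0.659574, giving −¼ ln(0.659574) = 0.104040.
d = 0.130544 + 0.104040 = 0.234584.
Under a molecular clock d = 2μt, so t = d/(2μ) = 0.234584 / (2 × 7.1 × 10^-9) = 16.52 million years.

16.52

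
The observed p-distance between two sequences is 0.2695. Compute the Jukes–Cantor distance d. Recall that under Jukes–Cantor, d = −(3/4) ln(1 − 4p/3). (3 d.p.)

0.334

d = −(3/4) ln(1 − 4p/3) = −0.75 ln(1 − 0.359333) = −0.75 ln(0.640667)
  = −0.75 × (-0.445245) = 0.333934 substitutions/site.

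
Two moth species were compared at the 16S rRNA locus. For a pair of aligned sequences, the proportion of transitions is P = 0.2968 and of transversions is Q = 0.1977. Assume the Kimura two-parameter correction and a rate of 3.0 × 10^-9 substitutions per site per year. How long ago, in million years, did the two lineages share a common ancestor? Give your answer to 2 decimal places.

151.54

Under the Kimura two-parameter model, d = −½ ln(1 − 2P − Q) − ¼ ln(1 − 2Q).
1 − 2P − Q = 0.2087, giving −½ ln(0.2087) = 0.783429.
1 − 2Q = 0.6046, giving −¼ ln(0.6046) = 0.125797.
d = 0.783429 + 0.125797 = 0.909226.
Under a molecular clock d = 2μt, so t = d/(2μ) = 0.909226 / (2 × 3.0 × 10^-9) = 151.54 million years.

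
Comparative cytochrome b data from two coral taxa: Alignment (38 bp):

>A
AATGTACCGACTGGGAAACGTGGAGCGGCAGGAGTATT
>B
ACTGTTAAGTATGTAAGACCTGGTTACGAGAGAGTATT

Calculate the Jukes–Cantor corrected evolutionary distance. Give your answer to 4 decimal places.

0.6807

The sequences differ at 17 of 38 sites, so p = 17/38 ≈ 0.447368.
d = −(3/4) ln(1 − 4p/3) = −0.75 ln(1 − 0.596491) = −0.75 ln(0.403509)
  = −0.75 × (-0.907556) = 0.680667 substitutions/site.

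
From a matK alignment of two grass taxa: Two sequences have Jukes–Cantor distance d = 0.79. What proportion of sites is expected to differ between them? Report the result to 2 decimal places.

0.49

p = (3/4)(1 − e^(−4d/3)) = 0.75 × (1 − e^(-1.053333)) = 0.75 × (1 − 0.348773) = 0.488420.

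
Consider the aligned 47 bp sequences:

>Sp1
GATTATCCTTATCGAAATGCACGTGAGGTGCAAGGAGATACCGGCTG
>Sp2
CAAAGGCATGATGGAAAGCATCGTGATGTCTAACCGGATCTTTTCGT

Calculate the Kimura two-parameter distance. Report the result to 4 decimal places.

0.9845

Of 47 sites, 5 differences are transitions and 20 are transversions, so P = 5/47 ≈ 0.106383 and Q = 20/47 ≈ 0.425532.
Under the Kimura two-parameter model, d = −½ ln(1 − 2P − Q) − ¼ ln(1 − 2Q).
1 − 2P − Q = 0.361702, giving −½ ln(0.361702) = 0.508467.
1 − 2Q = 0.148936, giving −¼ ln(0.148936) = 0.476060.
d = 0.508467 + 0.476060 = 0.984527.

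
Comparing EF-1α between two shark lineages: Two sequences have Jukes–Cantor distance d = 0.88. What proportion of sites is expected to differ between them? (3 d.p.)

0.518

p = (3/4)(1 − e^(−4d/3)) = 0.75 × (1 − e^(-1.173333)) = 0.75 × (1 − 0.309334) = 0.518000.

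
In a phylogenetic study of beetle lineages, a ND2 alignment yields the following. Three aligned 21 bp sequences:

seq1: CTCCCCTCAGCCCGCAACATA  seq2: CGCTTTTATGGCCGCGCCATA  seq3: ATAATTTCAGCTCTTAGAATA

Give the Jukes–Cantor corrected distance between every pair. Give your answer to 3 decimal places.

seq1–seq2: 9/21 sites differ → p ≈ 0.428571, d = −0.75 ln(1 − 0.571428) = 0.635472 ≈ 0.635.
seq1–seq3: 10/21 sites differ → p ≈ 0.47619, d = −0.75 ln(1 − 0.63492) = 0.755729 ≈ 0.756.
seq2–seq3: 13/21 sites differ → p ≈ 0.619048, d = −0.75 ln(1 − 0.825397) = 1.308930 ≈ 1.309.

d(seq1,seq2) = 0.635, d(seq1,seq3) = 0.756, d(seq2,seq3) = 1.309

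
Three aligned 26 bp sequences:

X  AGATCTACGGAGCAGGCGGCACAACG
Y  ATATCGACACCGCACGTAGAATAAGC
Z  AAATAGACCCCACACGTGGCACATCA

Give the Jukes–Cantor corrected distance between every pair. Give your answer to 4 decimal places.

d(X,Y) = 0.7166, d(X,Z) = 0.6228, d(Y,Z) = 0.5393

X–Y: 12/26 sites differ → p ≈ 0.461538, d = −0.75 ln(1 − 0.615384) = 0.716632 ≈ 0.7166.
X–Z: 11/26 sites differ → p ≈ 0.423077, d = −0.75 ln(1 − 0.564103) = 0.622762 ≈ 0.6228.
Y–Z: 10/26 sites differ → p ≈ 0.384615, d = −0.75 ln(1 − 0.51282) = 0.539341 ≈ 0.5393.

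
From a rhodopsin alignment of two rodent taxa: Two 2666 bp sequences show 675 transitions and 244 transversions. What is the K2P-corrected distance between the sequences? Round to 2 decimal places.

0.51

P = 675/2666 ≈ 0.253188 and Q = 244/2666 ≈ 0.091523.
Under the Kimura two-parameter model, d = −½ ln(1 − 2P − Q) − ¼ ln(1 − 2Q).
1 − 2P − Q = 0.402101, giving −½ ln(0.402101) = 0.455526.
1 − 2Q = 0.816954, giving −¼ ln(0.816954) = 0.050543.
d = 0.455526 + 0.050543 = 0.506069.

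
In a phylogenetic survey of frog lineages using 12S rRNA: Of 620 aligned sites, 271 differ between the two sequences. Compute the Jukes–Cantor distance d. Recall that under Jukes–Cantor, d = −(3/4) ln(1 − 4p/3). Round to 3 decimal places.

p = 271/620 ≈ 0.437097.
d = −(3/4) ln(1 − 4p/3) = −0.75 ln(1 − 0.582796) = −0.75 ln(0.417204)
  = −0.75 × (-0.874180) = 0.655635 substitutions/site.

0.656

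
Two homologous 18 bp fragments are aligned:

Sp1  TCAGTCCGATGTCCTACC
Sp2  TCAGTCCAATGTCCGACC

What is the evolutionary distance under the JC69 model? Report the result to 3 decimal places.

0.120

The sequences differ at 2 of 18 sites (8, 15), so p = 2/18 ≈ 0.111111.
d = −(3/4) ln(1 − 4p/3) = −0.75 ln(1 − 0.148148) = −0.75 ln(0.851852)
  = −0.75 × (-0.160342) = 0.120257 substitutions/site.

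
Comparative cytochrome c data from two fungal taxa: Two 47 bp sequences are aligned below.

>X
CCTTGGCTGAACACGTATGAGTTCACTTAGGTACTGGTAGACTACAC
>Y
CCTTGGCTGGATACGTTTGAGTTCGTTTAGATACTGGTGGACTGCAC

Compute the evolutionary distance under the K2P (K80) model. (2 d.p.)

Of 47 sites, 7 differences are transitions and 1 are transversions, so P = 7/47 ≈ 0.148936 and Q = 1/47 ≈ 0.021277.
Under the Kimura two-parameter model, d = −½ ln(1 − 2P − Q) − ¼ ln(1 − 2Q).
1 − 2P − Q = 0.680851, giving −½ ln(0.680851) = 0.192206.
1 − 2Q = 0.957446, giving −¼ ln(0.957446) = 0.010871.
d = 0.192206 + 0.010871 = 0.203077.

0.20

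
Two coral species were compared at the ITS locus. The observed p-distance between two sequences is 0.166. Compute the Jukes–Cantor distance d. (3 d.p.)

0.188

d = −(3/4) ln(1 − 4p/3) = −0.75 ln(1 − 0.221333) = −0.75 ln(0.778667)
  = −0.75 × (-0.250172) = 0.187629 substitutions/site.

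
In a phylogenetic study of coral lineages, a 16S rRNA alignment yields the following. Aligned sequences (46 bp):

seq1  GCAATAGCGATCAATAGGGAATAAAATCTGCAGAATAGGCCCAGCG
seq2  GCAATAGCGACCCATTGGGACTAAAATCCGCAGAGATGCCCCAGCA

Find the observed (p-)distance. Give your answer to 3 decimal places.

0.217

The sequences differ at 10 of 46 positions (sites 11, 13, 16, 21, 29, 35, 36, 37, 39, 46).
p = 10/46 = 0.217391… ≈ 0.217 (to 3 d.p.).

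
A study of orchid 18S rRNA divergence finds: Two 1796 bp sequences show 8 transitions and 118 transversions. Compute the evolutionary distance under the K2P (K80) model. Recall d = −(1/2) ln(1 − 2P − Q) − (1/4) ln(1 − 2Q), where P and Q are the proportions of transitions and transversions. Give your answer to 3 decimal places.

P = 8/1796 ≈ 0.004454 and Q = 118/1796 ≈ 0.065702.
Under the Kimura two-parameter model, d = −½ ln(1 − 2P − Q) − ¼ ln(1 − 2Q).
1 − 2P − Q = 0.92539, giving −½ ln(0.92539) = 0.038770.
1 − 2Q = 0.868596, giving −¼ ln(0.868596) = 0.035219.
d = 0.038770 + 0.035219 = 0.073989.

0.074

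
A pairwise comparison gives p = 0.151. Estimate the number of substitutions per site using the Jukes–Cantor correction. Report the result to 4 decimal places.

d = −(3/4) ln(1 − 4p/3) = −0.75 ln(1 − 0.201333) = −0.75 ln(0.798667)
  = −0.75 × (-0.224811) = 0.168608 substitutions/site.

0.1686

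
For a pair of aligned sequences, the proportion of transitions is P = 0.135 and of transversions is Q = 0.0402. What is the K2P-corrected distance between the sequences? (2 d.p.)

Under the Kimura two-parameter model, d = −½ ln(1 − 2P − Q) − ¼ ln(1 − 2Q).
1 − 2P − Q = 0.6898, giving −½ ln(0.6898) = 0.185677.
1 − 2Q = 0.9196, giving −¼ ln(0.9196) = 0.020954.
d = 0.185677 + 0.020954 = 0.206631.

0.21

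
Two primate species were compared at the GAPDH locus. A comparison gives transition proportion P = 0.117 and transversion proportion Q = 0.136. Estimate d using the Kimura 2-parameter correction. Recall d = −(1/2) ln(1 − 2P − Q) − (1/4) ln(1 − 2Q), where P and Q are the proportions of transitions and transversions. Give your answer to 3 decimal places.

Under the Kimura two-parameter model, d = −½ ln(1 − 2P − Q) − ¼ ln(1 − 2Q).
1 − 2P − Q = 0.63, giving −½ ln(0.63) = 0.231018.
1 − 2Q = 0.728, giving −¼ ln(0.728) = 0.079364.
d = 0.231018 + 0.079364 = 0.310382.

0.310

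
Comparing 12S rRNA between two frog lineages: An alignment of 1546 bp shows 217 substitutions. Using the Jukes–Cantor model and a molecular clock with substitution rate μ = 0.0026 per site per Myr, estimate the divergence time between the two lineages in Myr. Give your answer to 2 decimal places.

p = 217/1546 ≈ 0.140362.
d = −(3/4) ln(1 − 4p/3) = −0.75 ln(1 − 0.187149) = −0.75 ln(0.812851)
  = −0.75 × (-0.207207) = 0.155405 substitutions/site.
Under a molecular clock d = 2μt, so t = d/(2μ) = 0.155405 / (2 × 0.0026) = 29.89 Myr.

29.89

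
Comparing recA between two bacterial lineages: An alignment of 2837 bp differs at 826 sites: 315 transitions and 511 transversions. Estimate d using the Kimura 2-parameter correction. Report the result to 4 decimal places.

P = 315/2837 ≈ 0.111033 and Q = 511/2837 ≈ 0.18012.
Under the Kimura two-parameter model, d = −½ ln(1 − 2P − Q) − ¼ ln(1 − 2Q).
1 − 2P − Q = 0.597814, giving −½ ln(0.597814) = 0.257238.
1 − 2Q = 0.63976, giving −¼ ln(0.63976) = 0.111666.
d = 0.257238 + 0.111666 = 0.368904.

0.3689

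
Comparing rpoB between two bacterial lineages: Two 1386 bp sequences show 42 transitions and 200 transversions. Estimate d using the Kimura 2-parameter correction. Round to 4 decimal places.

P = 42/1386 ≈ 0.030303 and Q = 200/1386 ≈ 0.1443.
Under the Kimura two-parameter model, d = −½ ln(1 − 2P − Q) − ¼ ln(1 − 2Q).
1 − 2P − Q = 0.795094, giving −½ ln(0.795094) = 0.114647.
1 − 2Q = 0.7114, giving −¼ ln(0.7114) = 0.085130.
d = 0.114647 + 0.085130 = 0.199777.

0.1998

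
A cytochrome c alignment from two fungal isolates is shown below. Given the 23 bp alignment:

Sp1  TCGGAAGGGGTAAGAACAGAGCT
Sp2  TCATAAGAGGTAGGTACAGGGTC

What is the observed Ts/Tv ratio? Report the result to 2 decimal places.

Transitions are A↔G and C↔T; transversions are all other mismatches.
Transitions: 6. Transversions: 2.
R = 6/2 = 3.00.

3.00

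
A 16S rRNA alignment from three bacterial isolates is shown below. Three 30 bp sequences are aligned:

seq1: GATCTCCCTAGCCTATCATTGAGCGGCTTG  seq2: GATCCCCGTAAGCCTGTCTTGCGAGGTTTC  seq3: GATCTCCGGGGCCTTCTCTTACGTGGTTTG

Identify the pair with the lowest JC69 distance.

seq2 and seq3

seq1–seq2: 13/30 differ, p = 0.433, d = 0.647.
seq1–seq3: 11/30 differ, p = 0.367, d = 0.503.
seq2–seq3: 10/30 differ, p = 0.333, d = 0.441.
The smallest distance is between seq2 and seq3.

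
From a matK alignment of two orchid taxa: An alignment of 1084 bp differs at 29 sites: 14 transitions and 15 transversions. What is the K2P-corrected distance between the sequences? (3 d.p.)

P = 14/1084 ≈ 0.012915 and Q = 15/1084 ≈ 0.013838.
Under the Kimura two-parameter model, d = −½ ln(1 − 2P − Q) − ¼ ln(1 − 2Q).
1 − 2P − Q = 0.960332, giving −½ ln(0.960332) = 0.020238.
1 − 2Q = 0.972324, giving −¼ ln(0.972324) = 0.007017.
d = 0.020238 + 0.007017 = 0.027255.

0.027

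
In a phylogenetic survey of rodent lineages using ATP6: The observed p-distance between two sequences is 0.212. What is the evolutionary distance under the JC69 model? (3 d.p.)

0.249

d = −(3/4) ln(1 − 4p/3) = −0.75 ln(1 − 0.282667) = −0.75 ln(0.717333)
  = −0.75 × (-0.332215) = 0.249161 substitutions/site.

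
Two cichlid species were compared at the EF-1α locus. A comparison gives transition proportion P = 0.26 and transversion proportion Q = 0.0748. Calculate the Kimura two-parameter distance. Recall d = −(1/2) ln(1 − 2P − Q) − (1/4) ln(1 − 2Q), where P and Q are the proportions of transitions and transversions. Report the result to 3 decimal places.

0.492

Under the Kimura two-parameter model, d = −½ ln(1 − 2P − Q) − ¼ ln(1 − 2Q).
1 − 2P − Q = 0.4052, giving −½ ln(0.4052) = 0.451687.
1 − 2Q = 0.8504, giving −¼ ln(0.8504) = 0.040512.
d = 0.451687 + 0.040512 = 0.492199.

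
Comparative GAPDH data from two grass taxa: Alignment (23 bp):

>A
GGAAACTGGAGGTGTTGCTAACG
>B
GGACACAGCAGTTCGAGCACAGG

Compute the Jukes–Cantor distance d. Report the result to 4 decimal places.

The sequences differ at 10 of 23 sites (4, 7, 9, 12, 14, 15, 16, 19, 20, 22), so p = 10/23 ≈ 0.434783.
d = −(3/4) ln(1 − 4p/3) = −0.75 ln(1 − 0.579711) = −0.75 ln(0.420289)
  = −0.75 × (-0.866813) = 0.650110 substitutions/site.

0.6501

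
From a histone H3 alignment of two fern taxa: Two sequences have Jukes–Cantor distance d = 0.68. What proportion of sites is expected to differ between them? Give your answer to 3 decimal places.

p = (3/4)(1 − e^(−4d/3)) = 0.75 × (1 − e^(-0.906667)) = 0.75 × (1 − 0.403868) = 0.447099.

0.447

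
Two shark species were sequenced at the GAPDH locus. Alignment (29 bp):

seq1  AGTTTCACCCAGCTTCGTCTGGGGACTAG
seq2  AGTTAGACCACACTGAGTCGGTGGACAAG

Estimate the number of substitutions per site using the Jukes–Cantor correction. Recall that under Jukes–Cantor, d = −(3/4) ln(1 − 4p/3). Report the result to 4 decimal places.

0.4618

The sequences differ at 10 of 29 sites (5, 6, 10, 11, 12, 15, 16, 20, 22, 27), so p = 10/29 ≈ 0.344828.
d = −(3/4) ln(1 − 4p/3) = −0.75 ln(1 − 0.459771) = −0.75 ln(0.540229)
  = −0.75 × (-0.615762) = 0.461822 substitutions/site.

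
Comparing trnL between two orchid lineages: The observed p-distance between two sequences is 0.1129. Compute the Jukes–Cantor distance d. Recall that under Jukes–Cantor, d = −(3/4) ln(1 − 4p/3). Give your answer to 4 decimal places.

0.1224

d = −(3/4) ln(1 − 4p/3) = −0.75 ln(1 − 0.150533) = −0.75 ln(0.849467)
  = −0.75 × (-0.163146) = 0.122360 substitutions/site.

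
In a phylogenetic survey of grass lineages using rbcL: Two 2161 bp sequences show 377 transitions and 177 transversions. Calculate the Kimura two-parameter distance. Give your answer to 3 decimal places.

0.327

P = 377/2161 ≈ 0.174456 and Q = 177/2161 ≈ 0.081907.
Under the Kimura two-parameter model, d = −½ ln(1 − 2P − Q) − ¼ ln(1 − 2Q).
1 − 2P − Q = 0.569181, giving −½ ln(0.569181) = 0.281778.
1 − 2Q = 0.836186, giving −¼ ln(0.836186) = 0.044726.
d = 0.281778 + 0.044726 = 0.326504.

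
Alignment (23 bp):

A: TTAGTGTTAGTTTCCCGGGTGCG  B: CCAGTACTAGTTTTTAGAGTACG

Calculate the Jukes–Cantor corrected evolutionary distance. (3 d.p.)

0.553

The sequences differ at 9 of 23 sites (1, 2, 6, 7, 14, 15, 16, 18, 21), so p = 9/23 ≈ 0.391304.
d = −(3/4) ln(1 − 4p/3) = −0.75 ln(1 − 0.521739) = −0.75 ln(0.478261)
  = −0.75 × (-0.737599) = 0.553199 substitutions/site.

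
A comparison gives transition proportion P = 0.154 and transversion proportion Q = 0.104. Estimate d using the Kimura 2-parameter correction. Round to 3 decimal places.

Under the Kimura two-parameter model, d = −½ ln(1 − 2P − Q) − ¼ ln(1 − 2Q).
1 − 2P − Q = 0.588, giving −½ ln(0.588) = 0.265514.
1 − 2Q = 0.792, giving −¼ ln(0.792) = 0.058298.
d = 0.265514 + 0.058298 = 0.323812.

0.324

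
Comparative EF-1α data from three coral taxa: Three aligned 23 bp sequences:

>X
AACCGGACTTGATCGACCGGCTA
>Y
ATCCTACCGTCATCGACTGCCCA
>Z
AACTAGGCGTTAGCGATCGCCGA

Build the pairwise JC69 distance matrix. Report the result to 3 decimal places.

X–Y: 9/23 sites differ → p ≈ 0.391304, d = −0.75 ln(1 − 0.521739) = 0.553199 ≈ 0.553.
X–Z: 9/23 sites differ → p ≈ 0.391304, d = −0.75 ln(1 − 0.521739) = 0.553199 ≈ 0.553.
Y–Z: 10/23 sites differ → p ≈ 0.434783, d = −0.75 ln(1 − 0.579711) = 0.650110 ≈ 0.650.

d(X,Y) = 0.553, d(X,Z) = 0.553, d(Y,Z) = 0.650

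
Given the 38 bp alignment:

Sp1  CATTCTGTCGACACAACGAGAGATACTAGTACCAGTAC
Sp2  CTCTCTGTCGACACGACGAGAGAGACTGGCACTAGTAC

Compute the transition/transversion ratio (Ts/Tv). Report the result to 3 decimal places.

Transitions are A↔G and C↔T; transversions are all other mismatches.
Transitions: 5. Transversions: 2.
R = 5/2 = 2.500.

2.500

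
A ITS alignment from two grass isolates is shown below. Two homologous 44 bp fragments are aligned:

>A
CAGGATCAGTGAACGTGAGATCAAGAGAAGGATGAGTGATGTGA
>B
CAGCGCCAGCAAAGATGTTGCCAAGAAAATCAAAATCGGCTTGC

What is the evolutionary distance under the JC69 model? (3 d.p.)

0.824

The sequences differ at 22 of 44 sites, so p = 22/44 = 0.5.
d = −(3/4) ln(1 − 4p/3) = −0.75 ln(1 − 0.666667) = −0.75 ln(0.333333)
  = −0.75 × (-1.098613) = 0.823960 substitutions/site.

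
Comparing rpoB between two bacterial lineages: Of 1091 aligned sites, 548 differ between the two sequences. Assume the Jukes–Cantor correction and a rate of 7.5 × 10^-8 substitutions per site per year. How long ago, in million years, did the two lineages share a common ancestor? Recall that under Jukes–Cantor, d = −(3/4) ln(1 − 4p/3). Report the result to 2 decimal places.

p = 548/1091 ≈ 0.502291.
d = −(3/4) ln(1 − 4p/3) = −0.75 ln(1 − 0.669721) = −0.75 ln(0.330279)
  = −0.75 × (-1.107818) = 0.830864 substitutions/site.
Under a molecular clock d = 2μt, so t = d/(2μ) = 0.830864 / (2 × 7.5 × 10^-8) = 5.54 million years.

5.54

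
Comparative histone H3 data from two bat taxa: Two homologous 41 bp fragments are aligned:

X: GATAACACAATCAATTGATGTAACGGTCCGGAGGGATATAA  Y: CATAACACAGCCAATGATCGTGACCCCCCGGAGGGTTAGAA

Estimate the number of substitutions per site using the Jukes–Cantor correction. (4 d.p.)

The sequences differ at 13 of 41 sites, so p = 13/41 ≈ 0.317073.
d = −(3/4) ln(1 − 4p/3) = −0.75 ln(1 − 0.422764) = −0.75 ln(0.577236)
  = −0.75 × (-0.549504) = 0.412128 substitutions/site.

0.4121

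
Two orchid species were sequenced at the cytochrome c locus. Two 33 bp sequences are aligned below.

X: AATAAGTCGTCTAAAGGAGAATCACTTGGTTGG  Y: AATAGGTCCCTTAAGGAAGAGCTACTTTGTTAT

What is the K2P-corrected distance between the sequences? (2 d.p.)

0.56

Of 33 sites, 9 differences are transitions and 3 are transversions, so P = 9/33 ≈ 0.272727 and Q = 3/33 ≈ 0.090909.
Under the Kimura two-parameter model, d = −½ ln(1 − 2P − Q) − ¼ ln(1 − 2Q).
1 − 2P − Q = 0.363637, giving −½ ln(0.363637) = 0.505800.
1 − 2Q = 0.818182, giving −¼ ln(0.818182) = 0.050168.
d = 0.505800 + 0.050168 = 0.555968.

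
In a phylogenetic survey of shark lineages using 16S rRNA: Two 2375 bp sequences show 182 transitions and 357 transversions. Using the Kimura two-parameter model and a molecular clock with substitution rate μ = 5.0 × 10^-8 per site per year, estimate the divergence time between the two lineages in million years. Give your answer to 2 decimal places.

P = 182/2375 ≈ 0.076632 and Q = 357/2375 ≈ 0.150316.
Under the Kimura two-parameter model, d = −½ ln(1 − 2P − Q) − ¼ ln(1 − 2Q).
1 − 2P − Q = 0.69642, giving −½ ln(0.69642) = 0.180901.
1 − 2Q = 0.699368, giving −¼ ln(0.699368) = 0.089395.
d = 0.180901 + 0.089395 = 0.270296.
Under a molecular clock d = 2μt, so t = d/(2μ) = 0.270296 / (2 × 5.0 × 10^-8) = 2.70 million years.

2.70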